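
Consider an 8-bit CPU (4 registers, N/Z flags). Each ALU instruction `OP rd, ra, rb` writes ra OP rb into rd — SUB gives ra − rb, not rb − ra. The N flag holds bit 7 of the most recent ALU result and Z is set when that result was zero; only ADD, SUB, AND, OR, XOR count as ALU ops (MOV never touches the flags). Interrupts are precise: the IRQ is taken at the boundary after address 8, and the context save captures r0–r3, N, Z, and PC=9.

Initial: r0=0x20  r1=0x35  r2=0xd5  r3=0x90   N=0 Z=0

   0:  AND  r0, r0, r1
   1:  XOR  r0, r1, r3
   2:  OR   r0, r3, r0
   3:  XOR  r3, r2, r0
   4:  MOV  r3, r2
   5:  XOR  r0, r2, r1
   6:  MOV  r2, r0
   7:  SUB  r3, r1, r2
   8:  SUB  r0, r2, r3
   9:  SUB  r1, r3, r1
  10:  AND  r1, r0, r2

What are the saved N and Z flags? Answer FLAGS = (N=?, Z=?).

FLAGS = (N=1, Z=0)

after  0: r0=0x20 r1=0x35 r2=0xd5 r3=0x90  N=0 Z=0
after  1: r0=0xa5 r1=0x35 r2=0xd5 r3=0x90  N=1 Z=0
after  2: r0=0xb5 r1=0x35 r2=0xd5 r3=0x90  N=1 Z=0
after  3: r0=0xb5 r1=0x35 r2=0xd5 r3=0x60  N=0 Z=0
after  4: r0=0xb5 r1=0x35 r2=0xd5 r3=0xd5  N=0 Z=0
after  5: r0=0xe0 r1=0x35 r2=0xd5 r3=0xd5  N=1 Z=0
after  6: r0=0xe0 r1=0x35 r2=0xe0 r3=0xd5  N=1 Z=0
after  7: r0=0xe0 r1=0x35 r2=0xe0 r3=0x55  N=0 Z=0
after  8: r0=0x8b r1=0x35 r2=0xe0 r3=0x55  N=1 Z=0
-- IRQ taken; context saved, return-PC = 9 --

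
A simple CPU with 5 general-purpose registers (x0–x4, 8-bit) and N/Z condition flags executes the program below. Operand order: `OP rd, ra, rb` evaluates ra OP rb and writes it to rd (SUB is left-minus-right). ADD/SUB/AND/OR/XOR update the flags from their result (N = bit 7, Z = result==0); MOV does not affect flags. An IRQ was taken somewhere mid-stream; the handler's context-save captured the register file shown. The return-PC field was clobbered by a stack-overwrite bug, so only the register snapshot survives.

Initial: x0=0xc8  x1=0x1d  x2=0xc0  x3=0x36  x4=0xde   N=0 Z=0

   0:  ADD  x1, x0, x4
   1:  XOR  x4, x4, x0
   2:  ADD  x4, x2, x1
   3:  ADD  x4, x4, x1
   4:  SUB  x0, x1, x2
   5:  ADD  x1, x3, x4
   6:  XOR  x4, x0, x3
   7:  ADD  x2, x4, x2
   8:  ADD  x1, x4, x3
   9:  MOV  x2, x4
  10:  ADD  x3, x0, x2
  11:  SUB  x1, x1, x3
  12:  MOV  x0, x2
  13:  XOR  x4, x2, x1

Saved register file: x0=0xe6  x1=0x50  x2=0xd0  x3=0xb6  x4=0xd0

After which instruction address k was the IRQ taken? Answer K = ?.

after  0: x0=0xc8 x1=0xa6 x2=0xc0 x3=0x36 x4=0xde  N=1 Z=0
after  1: x0=0xc8 x1=0xa6 x2=0xc0 x3=0x36 x4=0x16  N=0 Z=0
after  2: x0=0xc8 x1=0xa6 x2=0xc0 x3=0x36 x4=0x66  N=0 Z=0
after  3: x0=0xc8 x1=0xa6 x2=0xc0 x3=0x36 x4=0x0c  N=0 Z=0
after  4: x0=0xe6 x1=0xa6 x2=0xc0 x3=0x36 x4=0x0c  N=1 Z=0
after  5: x0=0xe6 x1=0x42 x2=0xc0 x3=0x36 x4=0x0c  N=0 Z=0
after  6: x0=0xe6 x1=0x42 x2=0xc0 x3=0x36 x4=0xd0  N=1 Z=0
after  7: x0=0xe6 x1=0x42 x2=0x90 x3=0x36 x4=0xd0  N=1 Z=0
after  8: x0=0xe6 x1=0x06 x2=0x90 x3=0x36 x4=0xd0  N=0 Z=0
after  9: x0=0xe6 x1=0x06 x2=0xd0 x3=0x36 x4=0xd0  N=0 Z=0
after 10: x0=0xe6 x1=0x06 x2=0xd0 x3=0xb6 x4=0xd0  N=1 Z=0
after 11: x0=0xe6 x1=0x50 x2=0xd0 x3=0xb6 x4=0xd0  N=0 Z=0
-- IRQ taken; context saved, return-PC = 12 --

K = 11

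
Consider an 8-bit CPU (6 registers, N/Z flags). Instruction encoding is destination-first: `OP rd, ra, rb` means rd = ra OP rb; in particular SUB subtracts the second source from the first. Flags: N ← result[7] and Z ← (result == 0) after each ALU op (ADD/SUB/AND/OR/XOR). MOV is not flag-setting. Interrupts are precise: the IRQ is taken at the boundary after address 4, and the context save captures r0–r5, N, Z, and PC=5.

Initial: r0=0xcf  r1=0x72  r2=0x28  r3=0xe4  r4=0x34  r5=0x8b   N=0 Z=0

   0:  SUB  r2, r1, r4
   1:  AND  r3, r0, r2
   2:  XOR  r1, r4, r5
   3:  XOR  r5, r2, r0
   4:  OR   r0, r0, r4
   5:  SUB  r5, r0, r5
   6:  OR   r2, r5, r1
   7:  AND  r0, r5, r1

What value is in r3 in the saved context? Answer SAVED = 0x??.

SAVED = 0x0e

after  0: r0=0xcf r1=0x72 r2=0x3e r3=0xe4 r4=0x34 r5=0x8b  N=0 Z=0
after  1: r0=0xcf r1=0x72 r2=0x3e r3=0x0e r4=0x34 r5=0x8b  N=0 Z=0
after  2: r0=0xcf r1=0xbf r2=0x3e r3=0x0e r4=0x34 r5=0x8b  N=1 Z=0
after  3: r0=0xcf r1=0xbf r2=0x3e r3=0x0e r4=0x34 r5=0xf1  N=1 Z=0
after  4: r0=0xff r1=0xbf r2=0x3e r3=0x0e r4=0x34 r5=0xf1  N=1 Z=0
-- IRQ taken; context saved, return-PC = 5 --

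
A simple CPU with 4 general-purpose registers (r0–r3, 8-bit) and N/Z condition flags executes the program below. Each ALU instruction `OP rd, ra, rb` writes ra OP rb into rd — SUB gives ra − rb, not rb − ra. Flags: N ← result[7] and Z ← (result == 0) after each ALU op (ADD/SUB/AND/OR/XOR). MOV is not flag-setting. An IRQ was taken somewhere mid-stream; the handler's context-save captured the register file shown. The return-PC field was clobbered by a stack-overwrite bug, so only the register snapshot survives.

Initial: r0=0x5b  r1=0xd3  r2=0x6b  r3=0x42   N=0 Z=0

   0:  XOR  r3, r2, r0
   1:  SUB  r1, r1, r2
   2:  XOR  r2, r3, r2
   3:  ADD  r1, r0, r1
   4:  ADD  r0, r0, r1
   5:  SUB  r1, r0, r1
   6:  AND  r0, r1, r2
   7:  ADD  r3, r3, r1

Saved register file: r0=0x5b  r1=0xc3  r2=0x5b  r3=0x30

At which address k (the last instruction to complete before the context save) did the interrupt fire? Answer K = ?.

K = 3

after  0: r0=0x5b r1=0xd3 r2=0x6b r3=0x30  N=0 Z=0
after  1: r0=0x5b r1=0x68 r2=0x6b r3=0x30  N=0 Z=0
after  2: r0=0x5b r1=0x68 r2=0x5b r3=0x30  N=0 Z=0
after  3: r0=0x5b r1=0xc3 r2=0x5b r3=0x30  N=1 Z=0
-- IRQ taken; context saved, return-PC = 4 --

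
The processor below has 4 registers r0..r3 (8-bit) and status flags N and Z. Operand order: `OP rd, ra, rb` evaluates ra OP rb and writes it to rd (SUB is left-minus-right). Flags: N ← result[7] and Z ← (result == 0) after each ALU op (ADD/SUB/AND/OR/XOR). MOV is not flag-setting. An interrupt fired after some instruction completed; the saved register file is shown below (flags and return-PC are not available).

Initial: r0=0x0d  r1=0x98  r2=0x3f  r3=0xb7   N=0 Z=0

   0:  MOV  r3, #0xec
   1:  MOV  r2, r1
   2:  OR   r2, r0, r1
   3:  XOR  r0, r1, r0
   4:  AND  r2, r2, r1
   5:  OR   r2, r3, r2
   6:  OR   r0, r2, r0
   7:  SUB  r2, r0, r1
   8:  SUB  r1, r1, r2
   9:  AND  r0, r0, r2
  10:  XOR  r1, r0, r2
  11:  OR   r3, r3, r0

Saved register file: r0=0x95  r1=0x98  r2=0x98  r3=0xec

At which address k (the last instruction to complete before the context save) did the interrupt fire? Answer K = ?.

K = 4

after  0: r0=0x0d r1=0x98 r2=0x3f r3=0xec  N=0 Z=0
after  1: r0=0x0d r1=0x98 r2=0x98 r3=0xec  N=0 Z=0
after  2: r0=0x0d r1=0x98 r2=0x9d r3=0xec  N=1 Z=0
after  3: r0=0x95 r1=0x98 r2=0x9d r3=0xec  N=1 Z=0
after  4: r0=0x95 r1=0x98 r2=0x98 r3=0xec  N=1 Z=0
-- IRQ taken; context saved, return-PC = 5 --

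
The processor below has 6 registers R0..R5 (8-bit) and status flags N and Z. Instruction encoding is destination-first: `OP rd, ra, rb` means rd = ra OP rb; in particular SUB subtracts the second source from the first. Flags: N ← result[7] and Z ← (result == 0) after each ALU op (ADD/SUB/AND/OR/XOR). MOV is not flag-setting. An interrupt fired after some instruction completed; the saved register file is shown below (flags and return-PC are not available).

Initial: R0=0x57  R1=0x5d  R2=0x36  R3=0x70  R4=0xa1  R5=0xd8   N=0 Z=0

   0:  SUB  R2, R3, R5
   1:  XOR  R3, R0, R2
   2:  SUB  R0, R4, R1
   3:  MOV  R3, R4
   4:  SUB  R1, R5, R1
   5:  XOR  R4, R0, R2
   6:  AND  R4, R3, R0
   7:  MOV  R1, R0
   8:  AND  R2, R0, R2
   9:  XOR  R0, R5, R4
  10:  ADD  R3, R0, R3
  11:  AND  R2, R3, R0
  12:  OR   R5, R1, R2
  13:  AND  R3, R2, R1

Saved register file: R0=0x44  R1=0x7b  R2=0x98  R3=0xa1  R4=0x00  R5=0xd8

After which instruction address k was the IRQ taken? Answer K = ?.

after  0: R0=0x57 R1=0x5d R2=0x98 R3=0x70 R4=0xa1 R5=0xd8  N=1 Z=0
after  1: R0=0x57 R1=0x5d R2=0x98 R3=0xcf R4=0xa1 R5=0xd8  N=1 Z=0
after  2: R0=0x44 R1=0x5d R2=0x98 R3=0xcf R4=0xa1 R5=0xd8  N=0 Z=0
after  3: R0=0x44 R1=0x5d R2=0x98 R3=0xa1 R4=0xa1 R5=0xd8  N=0 Z=0
after  4: R0=0x44 R1=0x7b R2=0x98 R3=0xa1 R4=0xa1 R5=0xd8  N=0 Z=0
after  5: R0=0x44 R1=0x7b R2=0x98 R3=0xa1 R4=0xdc R5=0xd8  N=1 Z=0
after  6: R0=0x44 R1=0x7b R2=0x98 R3=0xa1 R4=0x00 R5=0xd8  N=0 Z=1
-- IRQ taken; context saved, return-PC = 7 --

K = 6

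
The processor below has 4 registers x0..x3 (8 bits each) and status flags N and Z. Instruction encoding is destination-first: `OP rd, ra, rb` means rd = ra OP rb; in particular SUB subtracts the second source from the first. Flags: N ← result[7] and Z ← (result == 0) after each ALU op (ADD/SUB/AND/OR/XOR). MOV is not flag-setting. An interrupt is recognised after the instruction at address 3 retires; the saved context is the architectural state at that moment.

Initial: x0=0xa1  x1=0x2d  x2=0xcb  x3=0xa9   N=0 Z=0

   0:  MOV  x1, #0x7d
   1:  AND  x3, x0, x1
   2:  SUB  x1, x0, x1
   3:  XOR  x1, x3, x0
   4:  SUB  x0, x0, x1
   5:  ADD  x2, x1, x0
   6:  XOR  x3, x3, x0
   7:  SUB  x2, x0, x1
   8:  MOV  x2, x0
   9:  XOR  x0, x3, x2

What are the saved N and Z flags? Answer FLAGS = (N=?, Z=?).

FLAGS = (N=1, Z=0)

after  0: x0=0xa1 x1=0x7d x2=0xcb x3=0xa9  N=0 Z=0
after  1: x0=0xa1 x1=0x7d x2=0xcb x3=0x21  N=0 Z=0
after  2: x0=0xa1 x1=0x24 x2=0xcb x3=0x21  N=0 Z=0
after  3: x0=0xa1 x1=0x80 x2=0xcb x3=0x21  N=1 Z=0
-- IRQ taken; context saved, return-PC = 4 --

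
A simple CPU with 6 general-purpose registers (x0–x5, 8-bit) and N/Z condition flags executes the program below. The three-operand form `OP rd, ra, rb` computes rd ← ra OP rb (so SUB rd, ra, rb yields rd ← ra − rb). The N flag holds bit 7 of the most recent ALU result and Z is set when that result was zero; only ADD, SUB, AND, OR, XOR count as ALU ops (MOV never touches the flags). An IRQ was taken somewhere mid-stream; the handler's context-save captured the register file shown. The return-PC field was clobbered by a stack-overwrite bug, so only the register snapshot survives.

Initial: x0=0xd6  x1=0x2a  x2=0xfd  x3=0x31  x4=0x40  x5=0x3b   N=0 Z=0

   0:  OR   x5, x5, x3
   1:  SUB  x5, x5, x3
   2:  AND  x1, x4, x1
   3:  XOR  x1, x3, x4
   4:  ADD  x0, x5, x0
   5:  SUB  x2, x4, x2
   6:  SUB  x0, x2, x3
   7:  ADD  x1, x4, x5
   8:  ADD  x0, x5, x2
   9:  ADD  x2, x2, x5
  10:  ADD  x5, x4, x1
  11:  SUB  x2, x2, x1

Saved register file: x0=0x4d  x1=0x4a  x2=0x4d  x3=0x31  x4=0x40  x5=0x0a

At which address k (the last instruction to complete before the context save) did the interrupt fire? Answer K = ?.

after  0: x0=0xd6 x1=0x2a x2=0xfd x3=0x31 x4=0x40 x5=0x3b  N=0 Z=0
after  1: x0=0xd6 x1=0x2a x2=0xfd x3=0x31 x4=0x40 x5=0x0a  N=0 Z=0
after  2: x0=0xd6 x1=0x00 x2=0xfd x3=0x31 x4=0x40 x5=0x0a  N=0 Z=1
after  3: x0=0xd6 x1=0x71 x2=0xfd x3=0x31 x4=0x40 x5=0x0a  N=0 Z=0
after  4: x0=0xe0 x1=0x71 x2=0xfd x3=0x31 x4=0x40 x5=0x0a  N=1 Z=0
after  5: x0=0xe0 x1=0x71 x2=0x43 x3=0x31 x4=0x40 x5=0x0a  N=0 Z=0
after  6: x0=0x12 x1=0x71 x2=0x43 x3=0x31 x4=0x40 x5=0x0a  N=0 Z=0
after  7: x0=0x12 x1=0x4a x2=0x43 x3=0x31 x4=0x40 x5=0x0a  N=0 Z=0
after  8: x0=0x4d x1=0x4a x2=0x43 x3=0x31 x4=0x40 x5=0x0a  N=0 Z=0
after  9: x0=0x4d x1=0x4a x2=0x4d x3=0x31 x4=0x40 x5=0x0a  N=0 Z=0
-- IRQ taken; context saved, return-PC = 10 --

K = 9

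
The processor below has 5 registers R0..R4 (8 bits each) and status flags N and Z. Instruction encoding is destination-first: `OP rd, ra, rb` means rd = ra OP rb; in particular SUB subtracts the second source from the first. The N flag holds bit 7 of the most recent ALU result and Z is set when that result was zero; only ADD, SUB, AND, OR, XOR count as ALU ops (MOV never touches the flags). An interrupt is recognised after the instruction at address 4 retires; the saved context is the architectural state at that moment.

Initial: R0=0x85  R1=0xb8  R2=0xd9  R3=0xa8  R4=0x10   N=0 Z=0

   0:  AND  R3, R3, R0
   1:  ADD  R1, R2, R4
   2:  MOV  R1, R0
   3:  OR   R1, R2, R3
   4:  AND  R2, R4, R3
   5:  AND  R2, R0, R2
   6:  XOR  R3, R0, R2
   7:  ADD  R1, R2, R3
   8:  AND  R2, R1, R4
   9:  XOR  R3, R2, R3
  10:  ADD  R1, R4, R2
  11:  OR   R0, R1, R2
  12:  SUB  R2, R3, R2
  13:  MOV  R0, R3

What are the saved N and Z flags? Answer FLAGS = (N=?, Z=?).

after  0: R0=0x85 R1=0xb8 R2=0xd9 R3=0x80 R4=0x10  N=1 Z=0
after  1: R0=0x85 R1=0xe9 R2=0xd9 R3=0x80 R4=0x10  N=1 Z=0
after  2: R0=0x85 R1=0x85 R2=0xd9 R3=0x80 R4=0x10  N=1 Z=0
after  3: R0=0x85 R1=0xd9 R2=0xd9 R3=0x80 R4=0x10  N=1 Z=0
after  4: R0=0x85 R1=0xd9 R2=0x00 R3=0x80 R4=0x10  N=0 Z=1
-- IRQ taken; context saved, return-PC = 5 --

FLAGS = (N=0, Z=1)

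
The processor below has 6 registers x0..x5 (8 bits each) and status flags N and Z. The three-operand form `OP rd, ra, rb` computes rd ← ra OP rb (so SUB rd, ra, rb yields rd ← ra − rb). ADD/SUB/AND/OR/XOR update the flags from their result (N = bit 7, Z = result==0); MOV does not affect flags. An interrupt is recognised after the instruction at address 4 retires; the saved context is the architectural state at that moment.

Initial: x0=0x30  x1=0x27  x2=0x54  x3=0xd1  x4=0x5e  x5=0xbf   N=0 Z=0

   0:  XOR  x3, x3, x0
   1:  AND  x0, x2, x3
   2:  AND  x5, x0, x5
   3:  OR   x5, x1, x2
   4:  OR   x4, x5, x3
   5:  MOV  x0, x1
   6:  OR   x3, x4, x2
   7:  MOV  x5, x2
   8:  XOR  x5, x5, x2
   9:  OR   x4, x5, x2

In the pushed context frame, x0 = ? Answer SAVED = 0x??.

SAVED = 0x40

after  0: x0=0x30 x1=0x27 x2=0x54 x3=0xe1 x4=0x5e x5=0xbf  N=1 Z=0
after  1: x0=0x40 x1=0x27 x2=0x54 x3=0xe1 x4=0x5e x5=0xbf  N=0 Z=0
after  2: x0=0x40 x1=0x27 x2=0x54 x3=0xe1 x4=0x5e x5=0x00  N=0 Z=1
after  3: x0=0x40 x1=0x27 x2=0x54 x3=0xe1 x4=0x5e x5=0x77  N=0 Z=0
after  4: x0=0x40 x1=0x27 x2=0x54 x3=0xe1 x4=0xf7 x5=0x77  N=1 Z=0
-- IRQ taken; context saved, return-PC = 5 --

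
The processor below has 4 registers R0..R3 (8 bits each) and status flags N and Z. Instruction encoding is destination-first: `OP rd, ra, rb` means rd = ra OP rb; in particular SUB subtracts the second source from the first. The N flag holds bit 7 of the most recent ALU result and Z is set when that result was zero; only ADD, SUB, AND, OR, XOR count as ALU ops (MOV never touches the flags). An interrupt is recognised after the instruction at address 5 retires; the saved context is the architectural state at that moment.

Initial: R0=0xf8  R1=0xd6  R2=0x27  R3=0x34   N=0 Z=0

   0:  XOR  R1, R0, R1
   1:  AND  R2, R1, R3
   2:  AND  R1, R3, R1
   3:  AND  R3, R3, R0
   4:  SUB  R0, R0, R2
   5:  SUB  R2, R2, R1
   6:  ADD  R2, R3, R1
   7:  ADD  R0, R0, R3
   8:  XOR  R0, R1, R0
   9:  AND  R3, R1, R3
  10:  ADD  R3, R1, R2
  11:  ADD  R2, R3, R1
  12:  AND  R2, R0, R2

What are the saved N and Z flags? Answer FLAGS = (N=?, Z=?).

after  0: R0=0xf8 R1=0x2e R2=0x27 R3=0x34  N=0 Z=0
after  1: R0=0xf8 R1=0x2e R2=0x24 R3=0x34  N=0 Z=0
after  2: R0=0xf8 R1=0x24 R2=0x24 R3=0x34  N=0 Z=0
after  3: R0=0xf8 R1=0x24 R2=0x24 R3=0x30  N=0 Z=0
after  4: R0=0xd4 R1=0x24 R2=0x24 R3=0x30  N=1 Z=0
after  5: R0=0xd4 R1=0x24 R2=0x00 R3=0x30  N=0 Z=1
-- IRQ taken; context saved, return-PC = 6 --

FLAGS = (N=0, Z=1)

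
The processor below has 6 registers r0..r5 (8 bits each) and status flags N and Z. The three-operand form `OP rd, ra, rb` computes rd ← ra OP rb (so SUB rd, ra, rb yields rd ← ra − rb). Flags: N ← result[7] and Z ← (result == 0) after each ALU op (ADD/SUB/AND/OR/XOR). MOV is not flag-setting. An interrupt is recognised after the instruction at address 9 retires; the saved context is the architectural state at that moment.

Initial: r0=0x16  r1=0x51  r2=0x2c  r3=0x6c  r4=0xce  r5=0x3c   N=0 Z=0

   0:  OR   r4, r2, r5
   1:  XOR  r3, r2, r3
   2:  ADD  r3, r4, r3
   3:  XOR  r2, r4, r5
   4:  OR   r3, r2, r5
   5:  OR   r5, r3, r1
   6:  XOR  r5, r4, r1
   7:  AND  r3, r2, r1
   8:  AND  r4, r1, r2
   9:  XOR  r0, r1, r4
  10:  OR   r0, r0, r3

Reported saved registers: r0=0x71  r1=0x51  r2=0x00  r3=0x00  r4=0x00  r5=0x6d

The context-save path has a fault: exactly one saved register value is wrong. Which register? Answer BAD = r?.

after  0: r0=0x16 r1=0x51 r2=0x2c r3=0x6c r4=0x3c r5=0x3c  N=0 Z=0
after  1: r0=0x16 r1=0x51 r2=0x2c r3=0x40 r4=0x3c r5=0x3c  N=0 Z=0
after  2: r0=0x16 r1=0x51 r2=0x2c r3=0x7c r4=0x3c r5=0x3c  N=0 Z=0
after  3: r0=0x16 r1=0x51 r2=0x00 r3=0x7c r4=0x3c r5=0x3c  N=0 Z=1
after  4: r0=0x16 r1=0x51 r2=0x00 r3=0x3c r4=0x3c r5=0x3c  N=0 Z=0
after  5: r0=0x16 r1=0x51 r2=0x00 r3=0x3c r4=0x3c r5=0x7d  N=0 Z=0
after  6: r0=0x16 r1=0x51 r2=0x00 r3=0x3c r4=0x3c r5=0x6d  N=0 Z=0
after  7: r0=0x16 r1=0x51 r2=0x00 r3=0x00 r4=0x3c r5=0x6d  N=0 Z=1
after  8: r0=0x16 r1=0x51 r2=0x00 r3=0x00 r4=0x00 r5=0x6d  N=0 Z=1
after  9: r0=0x51 r1=0x51 r2=0x00 r3=0x00 r4=0x00 r5=0x6d  N=0 Z=0
-- IRQ taken; context saved, return-PC = 10 --
mismatch: r0: reported 0x71 vs actual 0x51

BAD = r0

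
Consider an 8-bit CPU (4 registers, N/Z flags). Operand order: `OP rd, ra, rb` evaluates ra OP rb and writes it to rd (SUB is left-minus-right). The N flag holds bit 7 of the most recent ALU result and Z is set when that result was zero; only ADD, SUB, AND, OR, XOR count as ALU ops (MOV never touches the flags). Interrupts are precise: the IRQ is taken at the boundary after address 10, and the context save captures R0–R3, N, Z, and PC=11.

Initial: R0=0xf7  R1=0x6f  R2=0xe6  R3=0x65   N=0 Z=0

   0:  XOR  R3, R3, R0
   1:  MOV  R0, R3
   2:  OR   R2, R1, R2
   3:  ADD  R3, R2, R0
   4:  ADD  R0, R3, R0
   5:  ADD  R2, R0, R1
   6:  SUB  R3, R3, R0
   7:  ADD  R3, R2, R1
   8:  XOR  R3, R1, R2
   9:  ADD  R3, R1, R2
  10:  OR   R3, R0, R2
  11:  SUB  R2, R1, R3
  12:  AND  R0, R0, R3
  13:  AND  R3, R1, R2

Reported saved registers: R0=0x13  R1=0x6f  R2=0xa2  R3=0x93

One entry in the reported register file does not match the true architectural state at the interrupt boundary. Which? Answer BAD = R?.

BAD = R2

after  0: R0=0xf7 R1=0x6f R2=0xe6 R3=0x92  N=1 Z=0
after  1: R0=0x92 R1=0x6f R2=0xe6 R3=0x92  N=1 Z=0
after  2: R0=0x92 R1=0x6f R2=0xef R3=0x92  N=1 Z=0
after  3: R0=0x92 R1=0x6f R2=0xef R3=0x81  N=1 Z=0
after  4: R0=0x13 R1=0x6f R2=0xef R3=0x81  N=0 Z=0
after  5: R0=0x13 R1=0x6f R2=0x82 R3=0x81  N=1 Z=0
after  6: R0=0x13 R1=0x6f R2=0x82 R3=0x6e  N=0 Z=0
after  7: R0=0x13 R1=0x6f R2=0x82 R3=0xf1  N=1 Z=0
after  8: R0=0x13 R1=0x6f R2=0x82 R3=0xed  N=1 Z=0
after  9: R0=0x13 R1=0x6f R2=0x82 R3=0xf1  N=1 Z=0
after 10: R0=0x13 R1=0x6f R2=0x82 R3=0x93  N=1 Z=0
-- IRQ taken; context saved, return-PC = 11 --
mismatch: R2: reported 0xa2 vs actual 0x82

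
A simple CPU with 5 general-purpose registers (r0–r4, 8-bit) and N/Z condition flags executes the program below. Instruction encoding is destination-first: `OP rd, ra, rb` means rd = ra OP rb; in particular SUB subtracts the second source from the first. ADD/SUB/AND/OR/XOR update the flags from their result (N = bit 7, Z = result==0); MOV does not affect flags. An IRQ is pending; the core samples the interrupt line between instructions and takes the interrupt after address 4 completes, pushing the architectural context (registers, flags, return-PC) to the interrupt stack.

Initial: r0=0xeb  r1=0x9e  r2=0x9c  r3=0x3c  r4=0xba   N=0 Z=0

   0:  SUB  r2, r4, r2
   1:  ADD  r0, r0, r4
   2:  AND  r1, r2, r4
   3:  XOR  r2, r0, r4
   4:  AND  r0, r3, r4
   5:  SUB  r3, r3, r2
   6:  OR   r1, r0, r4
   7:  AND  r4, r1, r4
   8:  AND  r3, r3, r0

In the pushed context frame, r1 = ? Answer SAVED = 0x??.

after  0: r0=0xeb r1=0x9e r2=0x1e r3=0x3c r4=0xba  N=0 Z=0
after  1: r0=0xa5 r1=0x9e r2=0x1e r3=0x3c r4=0xba  N=1 Z=0
after  2: r0=0xa5 r1=0x1a r2=0x1e r3=0x3c r4=0xba  N=0 Z=0
after  3: r0=0xa5 r1=0x1a r2=0x1f r3=0x3c r4=0xba  N=0 Z=0
after  4: r0=0x38 r1=0x1a r2=0x1f r3=0x3c r4=0xba  N=0 Z=0
-- IRQ taken; context saved, return-PC = 5 --

SAVED = 0x1a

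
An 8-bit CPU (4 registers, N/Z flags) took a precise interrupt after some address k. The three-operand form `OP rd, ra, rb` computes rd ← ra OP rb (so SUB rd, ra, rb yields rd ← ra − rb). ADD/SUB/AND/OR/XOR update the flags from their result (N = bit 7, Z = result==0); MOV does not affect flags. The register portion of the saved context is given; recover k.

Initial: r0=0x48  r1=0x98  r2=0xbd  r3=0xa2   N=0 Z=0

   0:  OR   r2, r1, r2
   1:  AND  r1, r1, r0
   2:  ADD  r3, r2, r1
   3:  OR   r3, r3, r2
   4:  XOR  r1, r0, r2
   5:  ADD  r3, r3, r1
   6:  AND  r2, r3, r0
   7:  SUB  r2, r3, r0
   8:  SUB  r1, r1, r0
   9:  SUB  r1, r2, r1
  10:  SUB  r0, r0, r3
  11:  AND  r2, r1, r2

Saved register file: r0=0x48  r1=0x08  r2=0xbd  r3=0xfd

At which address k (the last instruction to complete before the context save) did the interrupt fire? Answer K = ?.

K = 3

after  0: r0=0x48 r1=0x98 r2=0xbd r3=0xa2  N=1 Z=0
after  1: r0=0x48 r1=0x08 r2=0xbd r3=0xa2  N=0 Z=0
after  2: r0=0x48 r1=0x08 r2=0xbd r3=0xc5  N=1 Z=0
after  3: r0=0x48 r1=0x08 r2=0xbd r3=0xfd  N=1 Z=0
-- IRQ taken; context saved, return-PC = 4 --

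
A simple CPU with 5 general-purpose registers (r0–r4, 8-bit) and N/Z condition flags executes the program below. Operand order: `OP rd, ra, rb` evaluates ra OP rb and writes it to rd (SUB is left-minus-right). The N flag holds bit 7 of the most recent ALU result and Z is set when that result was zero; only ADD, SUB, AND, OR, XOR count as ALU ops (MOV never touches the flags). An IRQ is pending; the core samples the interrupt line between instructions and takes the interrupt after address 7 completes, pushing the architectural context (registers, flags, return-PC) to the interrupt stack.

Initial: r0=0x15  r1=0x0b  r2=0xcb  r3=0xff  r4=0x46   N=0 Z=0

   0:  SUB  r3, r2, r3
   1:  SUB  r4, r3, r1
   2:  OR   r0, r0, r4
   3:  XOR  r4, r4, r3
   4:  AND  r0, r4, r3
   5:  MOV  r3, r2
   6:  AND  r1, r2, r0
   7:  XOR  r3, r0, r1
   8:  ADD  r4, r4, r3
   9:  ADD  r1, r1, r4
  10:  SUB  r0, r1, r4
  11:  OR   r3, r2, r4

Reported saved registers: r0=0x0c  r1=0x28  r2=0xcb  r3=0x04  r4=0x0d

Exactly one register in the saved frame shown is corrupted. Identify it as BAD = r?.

BAD = r1

after  0: r0=0x15 r1=0x0b r2=0xcb r3=0xcc r4=0x46  N=1 Z=0
after  1: r0=0x15 r1=0x0b r2=0xcb r3=0xcc r4=0xc1  N=1 Z=0
after  2: r0=0xd5 r1=0x0b r2=0xcb r3=0xcc r4=0xc1  N=1 Z=0
after  3: r0=0xd5 r1=0x0b r2=0xcb r3=0xcc r4=0x0d  N=0 Z=0
after  4: r0=0x0c r1=0x0b r2=0xcb r3=0xcc r4=0x0d  N=0 Z=0
after  5: r0=0x0c r1=0x0b r2=0xcb r3=0xcb r4=0x0d  N=0 Z=0
after  6: r0=0x0c r1=0x08 r2=0xcb r3=0xcb r4=0x0d  N=0 Z=0
after  7: r0=0x0c r1=0x08 r2=0xcb r3=0x04 r4=0x0d  N=0 Z=0
-- IRQ taken; context saved, return-PC = 8 --
mismatch: r1: reported 0x28 vs actual 0x08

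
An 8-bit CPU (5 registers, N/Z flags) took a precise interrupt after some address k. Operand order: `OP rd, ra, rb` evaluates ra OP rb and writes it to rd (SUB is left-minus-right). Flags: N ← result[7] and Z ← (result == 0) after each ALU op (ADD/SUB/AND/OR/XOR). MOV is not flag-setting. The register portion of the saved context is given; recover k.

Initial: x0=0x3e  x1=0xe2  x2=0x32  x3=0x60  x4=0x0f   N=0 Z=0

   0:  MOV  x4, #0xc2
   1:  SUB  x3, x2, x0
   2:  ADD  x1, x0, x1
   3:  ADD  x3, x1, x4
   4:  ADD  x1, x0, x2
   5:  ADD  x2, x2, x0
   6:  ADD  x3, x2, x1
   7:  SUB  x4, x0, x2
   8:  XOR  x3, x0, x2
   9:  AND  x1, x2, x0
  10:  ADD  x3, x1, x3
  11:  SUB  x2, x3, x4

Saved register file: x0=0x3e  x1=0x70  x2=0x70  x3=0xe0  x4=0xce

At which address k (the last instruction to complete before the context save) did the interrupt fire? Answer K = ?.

after  0: x0=0x3e x1=0xe2 x2=0x32 x3=0x60 x4=0xc2  N=0 Z=0
after  1: x0=0x3e x1=0xe2 x2=0x32 x3=0xf4 x4=0xc2  N=1 Z=0
after  2: x0=0x3e x1=0x20 x2=0x32 x3=0xf4 x4=0xc2  N=0 Z=0
after  3: x0=0x3e x1=0x20 x2=0x32 x3=0xe2 x4=0xc2  N=1 Z=0
after  4: x0=0x3e x1=0x70 x2=0x32 x3=0xe2 x4=0xc2  N=0 Z=0
after  5: x0=0x3e x1=0x70 x2=0x70 x3=0xe2 x4=0xc2  N=0 Z=0
after  6: x0=0x3e x1=0x70 x2=0x70 x3=0xe0 x4=0xc2  N=1 Z=0
after  7: x0=0x3e x1=0x70 x2=0x70 x3=0xe0 x4=0xce  N=1 Z=0
-- IRQ taken; context saved, return-PC = 8 --

K = 7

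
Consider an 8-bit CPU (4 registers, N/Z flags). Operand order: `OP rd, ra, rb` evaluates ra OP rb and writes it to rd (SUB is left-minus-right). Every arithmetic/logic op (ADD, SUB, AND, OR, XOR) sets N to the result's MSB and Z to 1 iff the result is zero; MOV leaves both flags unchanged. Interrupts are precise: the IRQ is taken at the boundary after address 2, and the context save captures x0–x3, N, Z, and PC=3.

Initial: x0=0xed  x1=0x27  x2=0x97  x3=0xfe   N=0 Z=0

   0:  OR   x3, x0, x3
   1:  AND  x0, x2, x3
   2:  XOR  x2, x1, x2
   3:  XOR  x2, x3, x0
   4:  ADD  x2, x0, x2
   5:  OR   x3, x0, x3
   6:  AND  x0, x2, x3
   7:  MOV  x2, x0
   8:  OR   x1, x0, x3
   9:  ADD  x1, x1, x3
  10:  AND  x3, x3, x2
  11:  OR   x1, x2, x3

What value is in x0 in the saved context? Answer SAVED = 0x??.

SAVED = 0x97

after  0: x0=0xed x1=0x27 x2=0x97 x3=0xff  N=1 Z=0
after  1: x0=0x97 x1=0x27 x2=0x97 x3=0xff  N=1 Z=0
after  2: x0=0x97 x1=0x27 x2=0xb0 x3=0xff  N=1 Z=0
-- IRQ taken; context saved, return-PC = 3 --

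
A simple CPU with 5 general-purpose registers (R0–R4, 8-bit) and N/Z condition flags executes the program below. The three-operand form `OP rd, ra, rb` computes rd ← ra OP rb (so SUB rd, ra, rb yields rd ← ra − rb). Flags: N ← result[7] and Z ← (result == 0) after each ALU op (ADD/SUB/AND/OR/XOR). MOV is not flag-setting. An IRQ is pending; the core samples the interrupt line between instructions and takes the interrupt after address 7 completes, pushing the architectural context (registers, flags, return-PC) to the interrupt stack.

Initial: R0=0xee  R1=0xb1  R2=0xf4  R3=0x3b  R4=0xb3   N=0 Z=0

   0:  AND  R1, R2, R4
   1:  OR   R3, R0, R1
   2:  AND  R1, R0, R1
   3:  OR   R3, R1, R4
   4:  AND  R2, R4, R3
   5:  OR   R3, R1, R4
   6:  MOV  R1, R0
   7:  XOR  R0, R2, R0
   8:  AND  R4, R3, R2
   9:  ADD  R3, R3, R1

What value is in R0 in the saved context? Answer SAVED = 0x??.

SAVED = 0x5d

after  0: R0=0xee R1=0xb0 R2=0xf4 R3=0x3b R4=0xb3  N=1 Z=0
after  1: R0=0xee R1=0xb0 R2=0xf4 R3=0xfe R4=0xb3  N=1 Z=0
after  2: R0=0xee R1=0xa0 R2=0xf4 R3=0xfe R4=0xb3  N=1 Z=0
after  3: R0=0xee R1=0xa0 R2=0xf4 R3=0xb3 R4=0xb3  N=1 Z=0
after  4: R0=0xee R1=0xa0 R2=0xb3 R3=0xb3 R4=0xb3  N=1 Z=0
after  5: R0=0xee R1=0xa0 R2=0xb3 R3=0xb3 R4=0xb3  N=1 Z=0
after  6: R0=0xee R1=0xee R2=0xb3 R3=0xb3 R4=0xb3  N=1 Z=0
after  7: R0=0x5d R1=0xee R2=0xb3 R3=0xb3 R4=0xb3  N=0 Z=0
-- IRQ taken; context saved, return-PC = 8 --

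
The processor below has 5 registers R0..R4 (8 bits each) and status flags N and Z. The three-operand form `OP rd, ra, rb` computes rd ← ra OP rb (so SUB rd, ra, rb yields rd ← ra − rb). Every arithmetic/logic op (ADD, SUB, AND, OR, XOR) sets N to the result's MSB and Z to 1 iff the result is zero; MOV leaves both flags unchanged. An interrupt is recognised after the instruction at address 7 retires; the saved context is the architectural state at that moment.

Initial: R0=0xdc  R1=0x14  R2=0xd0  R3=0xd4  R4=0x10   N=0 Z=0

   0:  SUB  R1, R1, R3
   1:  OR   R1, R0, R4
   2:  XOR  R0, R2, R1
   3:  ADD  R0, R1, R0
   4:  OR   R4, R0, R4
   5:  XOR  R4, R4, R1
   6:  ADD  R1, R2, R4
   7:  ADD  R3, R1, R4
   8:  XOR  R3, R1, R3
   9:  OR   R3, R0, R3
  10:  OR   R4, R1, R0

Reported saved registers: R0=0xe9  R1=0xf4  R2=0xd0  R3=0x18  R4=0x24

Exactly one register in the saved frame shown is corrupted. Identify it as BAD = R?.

BAD = R0

after  0: R0=0xdc R1=0x40 R2=0xd0 R3=0xd4 R4=0x10  N=0 Z=0
after  1: R0=0xdc R1=0xdc R2=0xd0 R3=0xd4 R4=0x10  N=1 Z=0
after  2: R0=0x0c R1=0xdc R2=0xd0 R3=0xd4 R4=0x10  N=0 Z=0
after  3: R0=0xe8 R1=0xdc R2=0xd0 R3=0xd4 R4=0x10  N=1 Z=0
after  4: R0=0xe8 R1=0xdc R2=0xd0 R3=0xd4 R4=0xf8  N=1 Z=0
after  5: R0=0xe8 R1=0xdc R2=0xd0 R3=0xd4 R4=0x24  N=0 Z=0
after  6: R0=0xe8 R1=0xf4 R2=0xd0 R3=0xd4 R4=0x24  N=1 Z=0
after  7: R0=0xe8 R1=0xf4 R2=0xd0 R3=0x18 R4=0x24  N=0 Z=0
-- IRQ taken; context saved, return-PC = 8 --
mismatch: R0: reported 0xe9 vs actual 0xe8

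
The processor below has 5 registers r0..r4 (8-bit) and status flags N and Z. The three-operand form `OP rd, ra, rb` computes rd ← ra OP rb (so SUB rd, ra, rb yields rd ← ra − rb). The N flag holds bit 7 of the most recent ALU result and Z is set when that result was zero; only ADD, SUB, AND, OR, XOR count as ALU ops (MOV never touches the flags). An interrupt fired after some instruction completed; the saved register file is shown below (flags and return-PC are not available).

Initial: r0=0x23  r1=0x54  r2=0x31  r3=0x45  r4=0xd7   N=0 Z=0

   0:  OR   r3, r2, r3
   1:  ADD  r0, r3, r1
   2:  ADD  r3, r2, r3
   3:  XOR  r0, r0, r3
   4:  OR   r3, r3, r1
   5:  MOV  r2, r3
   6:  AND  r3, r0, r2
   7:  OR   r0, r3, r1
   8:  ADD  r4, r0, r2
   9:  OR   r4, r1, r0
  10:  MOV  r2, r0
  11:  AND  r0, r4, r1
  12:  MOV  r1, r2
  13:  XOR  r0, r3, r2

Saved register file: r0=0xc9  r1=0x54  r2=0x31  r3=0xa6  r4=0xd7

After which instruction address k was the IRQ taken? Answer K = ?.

after  0: r0=0x23 r1=0x54 r2=0x31 r3=0x75 r4=0xd7  N=0 Z=0
after  1: r0=0xc9 r1=0x54 r2=0x31 r3=0x75 r4=0xd7  N=1 Z=0
after  2: r0=0xc9 r1=0x54 r2=0x31 r3=0xa6 r4=0xd7  N=1 Z=0
-- IRQ taken; context saved, return-PC = 3 --

K = 2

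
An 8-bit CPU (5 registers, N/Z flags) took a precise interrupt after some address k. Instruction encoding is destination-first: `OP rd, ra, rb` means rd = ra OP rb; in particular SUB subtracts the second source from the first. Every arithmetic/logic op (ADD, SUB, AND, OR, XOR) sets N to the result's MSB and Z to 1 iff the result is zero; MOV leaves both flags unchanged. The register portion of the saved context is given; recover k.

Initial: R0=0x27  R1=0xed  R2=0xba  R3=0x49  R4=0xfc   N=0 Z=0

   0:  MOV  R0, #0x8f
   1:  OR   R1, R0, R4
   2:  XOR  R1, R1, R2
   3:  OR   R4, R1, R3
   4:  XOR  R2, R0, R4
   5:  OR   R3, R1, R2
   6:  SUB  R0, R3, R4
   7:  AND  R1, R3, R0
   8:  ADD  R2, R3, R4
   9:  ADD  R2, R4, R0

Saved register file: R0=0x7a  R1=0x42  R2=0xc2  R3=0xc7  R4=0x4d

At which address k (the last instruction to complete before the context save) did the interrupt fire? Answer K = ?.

K = 7

after  0: R0=0x8f R1=0xed R2=0xba R3=0x49 R4=0xfc  N=0 Z=0
after  1: R0=0x8f R1=0xff R2=0xba R3=0x49 R4=0xfc  N=1 Z=0
after  2: R0=0x8f R1=0x45 R2=0xba R3=0x49 R4=0xfc  N=0 Z=0
after  3: R0=0x8f R1=0x45 R2=0xba R3=0x49 R4=0x4d  N=0 Z=0
after  4: R0=0x8f R1=0x45 R2=0xc2 R3=0x49 R4=0x4d  N=1 Z=0
after  5: R0=0x8f R1=0x45 R2=0xc2 R3=0xc7 R4=0x4d  N=1 Z=0
after  6: R0=0x7a R1=0x45 R2=0xc2 R3=0xc7 R4=0x4d  N=0 Z=0
after  7: R0=0x7a R1=0x42 R2=0xc2 R3=0xc7 R4=0x4d  N=0 Z=0
-- IRQ taken; context saved, return-PC = 8 --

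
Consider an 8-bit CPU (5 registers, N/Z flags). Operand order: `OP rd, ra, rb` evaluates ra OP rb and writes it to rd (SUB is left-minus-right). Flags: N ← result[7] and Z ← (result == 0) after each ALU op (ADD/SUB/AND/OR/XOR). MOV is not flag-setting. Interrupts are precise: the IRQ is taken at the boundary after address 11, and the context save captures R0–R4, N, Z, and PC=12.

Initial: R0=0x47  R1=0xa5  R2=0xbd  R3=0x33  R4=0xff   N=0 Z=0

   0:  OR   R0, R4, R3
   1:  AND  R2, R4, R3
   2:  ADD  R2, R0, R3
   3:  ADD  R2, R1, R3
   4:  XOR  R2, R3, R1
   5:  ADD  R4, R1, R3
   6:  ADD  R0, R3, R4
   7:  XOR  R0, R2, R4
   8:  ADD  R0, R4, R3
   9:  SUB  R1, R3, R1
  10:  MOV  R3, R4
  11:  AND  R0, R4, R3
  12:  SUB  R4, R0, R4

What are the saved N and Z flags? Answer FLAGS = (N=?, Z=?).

after  0: R0=0xff R1=0xa5 R2=0xbd R3=0x33 R4=0xff  N=1 Z=0
after  1: R0=0xff R1=0xa5 R2=0x33 R3=0x33 R4=0xff  N=0 Z=0
after  2: R0=0xff R1=0xa5 R2=0x32 R3=0x33 R4=0xff  N=0 Z=0
after  3: R0=0xff R1=0xa5 R2=0xd8 R3=0x33 R4=0xff  N=1 Z=0
after  4: R0=0xff R1=0xa5 R2=0x96 R3=0x33 R4=0xff  N=1 Z=0
after  5: R0=0xff R1=0xa5 R2=0x96 R3=0x33 R4=0xd8  N=1 Z=0
after  6: R0=0x0b R1=0xa5 R2=0x96 R3=0x33 R4=0xd8  N=0 Z=0
after  7: R0=0x4e R1=0xa5 R2=0x96 R3=0x33 R4=0xd8  N=0 Z=0
after  8: R0=0x0b R1=0xa5 R2=0x96 R3=0x33 R4=0xd8  N=0 Z=0
after  9: R0=0x0b R1=0x8e R2=0x96 R3=0x33 R4=0xd8  N=1 Z=0
after 10: R0=0x0b R1=0x8e R2=0x96 R3=0xd8 R4=0xd8  N=1 Z=0
after 11: R0=0xd8 R1=0x8e R2=0x96 R3=0xd8 R4=0xd8  N=1 Z=0
-- IRQ taken; context saved, return-PC = 12 --

FLAGS = (N=1, Z=0)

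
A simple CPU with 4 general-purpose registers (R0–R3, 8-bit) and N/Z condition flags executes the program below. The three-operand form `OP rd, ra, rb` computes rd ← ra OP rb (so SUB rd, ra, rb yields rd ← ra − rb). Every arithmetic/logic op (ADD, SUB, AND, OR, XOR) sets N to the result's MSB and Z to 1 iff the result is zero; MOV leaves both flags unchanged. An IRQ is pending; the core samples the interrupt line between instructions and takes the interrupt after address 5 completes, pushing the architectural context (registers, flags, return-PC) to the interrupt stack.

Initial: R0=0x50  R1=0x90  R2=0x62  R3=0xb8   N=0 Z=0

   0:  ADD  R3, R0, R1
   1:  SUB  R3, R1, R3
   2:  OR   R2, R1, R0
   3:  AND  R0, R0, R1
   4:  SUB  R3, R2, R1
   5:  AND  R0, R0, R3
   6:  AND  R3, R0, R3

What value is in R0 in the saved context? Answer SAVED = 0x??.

SAVED = 0x00

after  0: R0=0x50 R1=0x90 R2=0x62 R3=0xe0  N=1 Z=0
after  1: R0=0x50 R1=0x90 R2=0x62 R3=0xb0  N=1 Z=0
after  2: R0=0x50 R1=0x90 R2=0xd0 R3=0xb0  N=1 Z=0
after  3: R0=0x10 R1=0x90 R2=0xd0 R3=0xb0  N=0 Z=0
after  4: R0=0x10 R1=0x90 R2=0xd0 R3=0x40  N=0 Z=0
after  5: R0=0x00 R1=0x90 R2=0xd0 R3=0x40  N=0 Z=1
-- IRQ taken; context saved, return-PC = 6 --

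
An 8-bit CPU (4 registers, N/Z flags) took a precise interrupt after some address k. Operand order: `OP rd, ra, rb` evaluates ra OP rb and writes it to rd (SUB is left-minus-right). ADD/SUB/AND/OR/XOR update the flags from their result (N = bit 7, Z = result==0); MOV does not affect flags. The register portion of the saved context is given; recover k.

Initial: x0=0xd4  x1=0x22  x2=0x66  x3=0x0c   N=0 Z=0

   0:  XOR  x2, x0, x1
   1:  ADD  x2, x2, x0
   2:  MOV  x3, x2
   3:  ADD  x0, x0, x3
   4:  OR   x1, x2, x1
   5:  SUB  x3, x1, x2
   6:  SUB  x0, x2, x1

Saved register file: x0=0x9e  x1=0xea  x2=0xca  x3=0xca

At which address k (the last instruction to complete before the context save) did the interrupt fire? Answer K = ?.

after  0: x0=0xd4 x1=0x22 x2=0xf6 x3=0x0c  N=1 Z=0
after  1: x0=0xd4 x1=0x22 x2=0xca x3=0x0c  N=1 Z=0
after  2: x0=0xd4 x1=0x22 x2=0xca x3=0xca  N=1 Z=0
after  3: x0=0x9e x1=0x22 x2=0xca x3=0xca  N=1 Z=0
after  4: x0=0x9e x1=0xea x2=0xca x3=0xca  N=1 Z=0
-- IRQ taken; context saved, return-PC = 5 --

K = 4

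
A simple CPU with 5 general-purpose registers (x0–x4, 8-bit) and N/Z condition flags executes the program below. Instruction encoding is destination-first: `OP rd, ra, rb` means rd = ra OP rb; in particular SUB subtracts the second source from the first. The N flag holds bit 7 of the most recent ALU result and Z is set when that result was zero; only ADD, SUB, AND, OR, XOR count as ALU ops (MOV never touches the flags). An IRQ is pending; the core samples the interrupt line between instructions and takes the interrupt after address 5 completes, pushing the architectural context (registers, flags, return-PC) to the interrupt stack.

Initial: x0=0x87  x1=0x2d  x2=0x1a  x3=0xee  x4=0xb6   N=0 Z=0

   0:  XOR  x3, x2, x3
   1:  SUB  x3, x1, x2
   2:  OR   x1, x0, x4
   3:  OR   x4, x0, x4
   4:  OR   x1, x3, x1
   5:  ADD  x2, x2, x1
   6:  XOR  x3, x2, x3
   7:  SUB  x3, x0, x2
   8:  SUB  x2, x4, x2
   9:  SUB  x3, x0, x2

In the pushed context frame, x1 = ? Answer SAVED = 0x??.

SAVED = 0xb7

after  0: x0=0x87 x1=0x2d x2=0x1a x3=0xf4 x4=0xb6  N=1 Z=0
after  1: x0=0x87 x1=0x2d x2=0x1a x3=0x13 x4=0xb6  N=0 Z=0
after  2: x0=0x87 x1=0xb7 x2=0x1a x3=0x13 x4=0xb6  N=1 Z=0
after  3: x0=0x87 x1=0xb7 x2=0x1a x3=0x13 x4=0xb7  N=1 Z=0
after  4: x0=0x87 x1=0xb7 x2=0x1a x3=0x13 x4=0xb7  N=1 Z=0
after  5: x0=0x87 x1=0xb7 x2=0xd1 x3=0x13 x4=0xb7  N=1 Z=0
-- IRQ taken; context saved, return-PC = 6 --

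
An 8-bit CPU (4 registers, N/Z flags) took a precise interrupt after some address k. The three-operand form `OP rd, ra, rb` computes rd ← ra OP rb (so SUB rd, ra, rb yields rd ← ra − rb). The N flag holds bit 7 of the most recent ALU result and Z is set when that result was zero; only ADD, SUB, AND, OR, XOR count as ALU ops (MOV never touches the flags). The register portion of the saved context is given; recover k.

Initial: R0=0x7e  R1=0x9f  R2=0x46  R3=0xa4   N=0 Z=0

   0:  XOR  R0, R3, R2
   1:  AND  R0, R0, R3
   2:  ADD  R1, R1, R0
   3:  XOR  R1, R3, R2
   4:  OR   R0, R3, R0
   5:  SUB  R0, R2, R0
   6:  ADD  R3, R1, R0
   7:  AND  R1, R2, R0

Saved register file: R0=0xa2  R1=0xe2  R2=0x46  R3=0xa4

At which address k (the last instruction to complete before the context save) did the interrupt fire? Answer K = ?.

K = 5

after  0: R0=0xe2 R1=0x9f R2=0x46 R3=0xa4  N=1 Z=0
after  1: R0=0xa0 R1=0x9f R2=0x46 R3=0xa4  N=1 Z=0
after  2: R0=0xa0 R1=0x3f R2=0x46 R3=0xa4  N=0 Z=0
after  3: R0=0xa0 R1=0xe2 R2=0x46 R3=0xa4  N=1 Z=0
after  4: R0=0xa4 R1=0xe2 R2=0x46 R3=0xa4  N=1 Z=0
after  5: R0=0xa2 R1=0xe2 R2=0x46 R3=0xa4  N=1 Z=0
-- IRQ taken; context saved, return-PC = 6 --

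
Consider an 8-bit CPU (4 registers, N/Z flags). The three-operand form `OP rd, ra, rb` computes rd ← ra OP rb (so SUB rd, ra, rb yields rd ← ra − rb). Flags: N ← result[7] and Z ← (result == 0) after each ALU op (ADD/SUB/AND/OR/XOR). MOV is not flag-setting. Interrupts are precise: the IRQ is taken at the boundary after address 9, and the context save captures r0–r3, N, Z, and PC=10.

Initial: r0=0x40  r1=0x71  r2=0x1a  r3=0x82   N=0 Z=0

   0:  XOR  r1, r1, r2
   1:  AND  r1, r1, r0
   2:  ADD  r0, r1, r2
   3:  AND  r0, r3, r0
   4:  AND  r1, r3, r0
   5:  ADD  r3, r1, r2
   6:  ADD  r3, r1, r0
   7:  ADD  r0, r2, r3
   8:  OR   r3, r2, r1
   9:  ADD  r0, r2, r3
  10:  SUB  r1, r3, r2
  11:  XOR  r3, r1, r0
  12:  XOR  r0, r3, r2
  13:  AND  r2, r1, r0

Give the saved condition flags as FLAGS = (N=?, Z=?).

after  0: r0=0x40 r1=0x6b r2=0x1a r3=0x82  N=0 Z=0
after  1: r0=0x40 r1=0x40 r2=0x1a r3=0x82  N=0 Z=0
after  2: r0=0x5a r1=0x40 r2=0x1a r3=0x82  N=0 Z=0
after  3: r0=0x02 r1=0x40 r2=0x1a r3=0x82  N=0 Z=0
after  4: r0=0x02 r1=0x02 r2=0x1a r3=0x82  N=0 Z=0
after  5: r0=0x02 r1=0x02 r2=0x1a r3=0x1c  N=0 Z=0
after  6: r0=0x02 r1=0x02 r2=0x1a r3=0x04  N=0 Z=0
after  7: r0=0x1e r1=0x02 r2=0x1a r3=0x04  N=0 Z=0
after  8: r0=0x1e r1=0x02 r2=0x1a r3=0x1a  N=0 Z=0
after  9: r0=0x34 r1=0x02 r2=0x1a r3=0x1a  N=0 Z=0
-- IRQ taken; context saved, return-PC = 10 --

FLAGS = (N=0, Z=0)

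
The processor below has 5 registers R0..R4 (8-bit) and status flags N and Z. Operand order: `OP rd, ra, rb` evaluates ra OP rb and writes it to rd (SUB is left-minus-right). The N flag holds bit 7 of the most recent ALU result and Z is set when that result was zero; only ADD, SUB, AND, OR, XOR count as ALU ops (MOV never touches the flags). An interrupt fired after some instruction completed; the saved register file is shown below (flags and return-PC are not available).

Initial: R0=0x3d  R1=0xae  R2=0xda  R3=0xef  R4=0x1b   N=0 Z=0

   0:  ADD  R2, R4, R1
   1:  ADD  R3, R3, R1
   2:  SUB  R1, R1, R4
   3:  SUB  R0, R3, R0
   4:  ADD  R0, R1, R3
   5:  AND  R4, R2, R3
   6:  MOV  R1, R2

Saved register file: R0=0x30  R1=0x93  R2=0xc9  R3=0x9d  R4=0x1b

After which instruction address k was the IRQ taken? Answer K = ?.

K = 4

after  0: R0=0x3d R1=0xae R2=0xc9 R3=0xef R4=0x1b  N=1 Z=0
after  1: R0=0x3d R1=0xae R2=0xc9 R3=0x9d R4=0x1b  N=1 Z=0
after  2: R0=0x3d R1=0x93 R2=0xc9 R3=0x9d R4=0x1b  N=1 Z=0
after  3: R0=0x60 R1=0x93 R2=0xc9 R3=0x9d R4=0x1b  N=0 Z=0
after  4: R0=0x30 R1=0x93 R2=0xc9 R3=0x9d R4=0x1b  N=0 Z=0
-- IRQ taken; context saved, return-PC = 5 --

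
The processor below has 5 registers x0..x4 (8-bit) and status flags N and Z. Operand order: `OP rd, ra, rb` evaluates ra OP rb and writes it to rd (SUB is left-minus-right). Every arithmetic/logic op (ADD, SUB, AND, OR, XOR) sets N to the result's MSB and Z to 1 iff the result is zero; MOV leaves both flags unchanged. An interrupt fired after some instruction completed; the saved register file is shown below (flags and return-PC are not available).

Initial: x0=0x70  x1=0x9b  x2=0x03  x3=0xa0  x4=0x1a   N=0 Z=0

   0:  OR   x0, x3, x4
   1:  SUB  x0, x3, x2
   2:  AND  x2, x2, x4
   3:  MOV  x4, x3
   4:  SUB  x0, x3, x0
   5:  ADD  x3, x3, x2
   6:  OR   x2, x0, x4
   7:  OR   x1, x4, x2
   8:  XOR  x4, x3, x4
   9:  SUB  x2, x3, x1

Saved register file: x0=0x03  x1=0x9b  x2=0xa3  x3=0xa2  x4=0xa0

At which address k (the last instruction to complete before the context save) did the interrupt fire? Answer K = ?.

after  0: x0=0xba x1=0x9b x2=0x03 x3=0xa0 x4=0x1a  N=1 Z=0
after  1: x0=0x9d x1=0x9b x2=0x03 x3=0xa0 x4=0x1a  N=1 Z=0
after  2: x0=0x9d x1=0x9b x2=0x02 x3=0xa0 x4=0x1a  N=0 Z=0
after  3: x0=0x9d x1=0x9b x2=0x02 x3=0xa0 x4=0xa0  N=0 Z=0
after  4: x0=0x03 x1=0x9b x2=0x02 x3=0xa0 x4=0xa0  N=0 Z=0
after  5: x0=0x03 x1=0x9b x2=0x02 x3=0xa2 x4=0xa0  N=1 Z=0
after  6: x0=0x03 x1=0x9b x2=0xa3 x3=0xa2 x4=0xa0  N=1 Z=0
-- IRQ taken; context saved, return-PC = 7 --

K = 6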